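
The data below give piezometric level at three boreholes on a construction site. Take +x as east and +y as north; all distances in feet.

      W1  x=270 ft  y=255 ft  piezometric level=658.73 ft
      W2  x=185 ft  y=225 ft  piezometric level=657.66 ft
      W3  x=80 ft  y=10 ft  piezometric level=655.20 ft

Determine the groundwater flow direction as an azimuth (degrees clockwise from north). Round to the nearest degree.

238°

Taking W1 as reference: W2−W1 = (-85, -30, -1.07); W3−W1 = (-190, -245, -3.53).
Determinant of the coordinate differences = (-85)·(-245) − (-190)·(-30) = 15125.
∂h/∂x = [(-1.07)·(-245) − (-3.53)·(-30)] / 15125 = +0.01033
∂h/∂y = [(-85)·(-3.53) − (-190)·(-1.07)] / 15125 = +0.006397
Flow direction (−∇h) has components (-0.01033 E, -0.006397 N).
Azimuth = atan2(E, N) = atan2(-0.01033, -0.006397) = 238.2° ≈ 238°.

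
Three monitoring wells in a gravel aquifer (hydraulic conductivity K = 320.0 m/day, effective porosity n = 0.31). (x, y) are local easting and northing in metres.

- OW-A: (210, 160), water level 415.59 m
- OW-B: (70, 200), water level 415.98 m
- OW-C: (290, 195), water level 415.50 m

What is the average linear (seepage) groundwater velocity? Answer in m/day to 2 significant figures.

With h = a·x + b·y + c and OW-A as origin, the differences give:
  (-140)·a + 40·b = +0.39
  80·a + 35·b = -0.09
Eliminate b (×35 and ×40, subtract): -8100·a = 17.250 → a = ∂h/∂x = -0.002130
Back-substitute: b = ∂h/∂y = +0.002296.
|∇h| = √(-0.002130² + 0.002296²) = 0.003132
Seepage velocity v = K·i/n = 320.0 × 0.003132 / 0.31 = 3.233 m/day.

3.2 m/day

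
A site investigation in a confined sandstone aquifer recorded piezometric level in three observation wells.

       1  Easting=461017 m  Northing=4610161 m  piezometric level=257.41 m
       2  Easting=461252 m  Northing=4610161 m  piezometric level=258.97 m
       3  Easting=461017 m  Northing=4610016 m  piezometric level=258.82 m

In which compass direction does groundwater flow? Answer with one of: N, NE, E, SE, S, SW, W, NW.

NW

∂h/∂x = (258.97 − 257.41) / (461252 − 461017) = +0.006638
∂h/∂y = (258.82 − 257.41) / (4610016 − 4610161) = -0.009724
Flow = −∇h = (-0.006638 east, +0.009724 north), which points northwest.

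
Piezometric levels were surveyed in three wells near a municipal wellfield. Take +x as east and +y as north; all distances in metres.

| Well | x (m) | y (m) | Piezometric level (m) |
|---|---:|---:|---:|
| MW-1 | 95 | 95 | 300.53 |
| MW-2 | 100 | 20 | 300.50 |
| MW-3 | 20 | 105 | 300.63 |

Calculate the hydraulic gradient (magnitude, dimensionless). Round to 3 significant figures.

With h = a·x + b·y + c and MW-1 as origin, the differences give:
  5·a + (-75)·b = -0.03
  (-75)·a + 10·b = +0.10
Eliminate b (×10 and ×(-75), subtract): -5575·a = 7.200 → a = ∂h/∂x = -0.001291
Back-substitute: b = ∂h/∂y = +0.0003139.
|∇h| = √(-0.001291² + 0.0003139²) = 0.001329

0.00133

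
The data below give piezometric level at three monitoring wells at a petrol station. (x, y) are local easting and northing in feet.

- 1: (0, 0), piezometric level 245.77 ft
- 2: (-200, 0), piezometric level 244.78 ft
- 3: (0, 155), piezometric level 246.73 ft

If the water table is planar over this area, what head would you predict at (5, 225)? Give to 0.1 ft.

247.2 ft

∂h/∂x = (244.78 − 245.77) / (-200 − 0) = +0.004950
∂h/∂y = (246.73 − 245.77) / (155 − 0) = +0.006194
h(5, 225) = 245.77 + (+0.004950)·(5) + (+0.006194)·(225) = 245.77 +0.025 +1.394 = 247.188 ft.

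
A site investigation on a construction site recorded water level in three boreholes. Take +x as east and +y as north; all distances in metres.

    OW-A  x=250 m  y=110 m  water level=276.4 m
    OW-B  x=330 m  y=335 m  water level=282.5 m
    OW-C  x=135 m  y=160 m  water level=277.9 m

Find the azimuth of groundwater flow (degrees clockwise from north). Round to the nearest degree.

Taking OW-A as reference: OW-B−OW-A = (80, 225, +6.1); OW-C−OW-A = (-115, 50, +1.5).
Solve a·Δx + b·Δy = Δh: det = 80·50 − (-115)·225 = 29875.
∂h/∂x = [(+6.1)·50 − (+1.5)·225] / 29875 = -0.001088
∂h/∂y = [80·(+1.5) − (-115)·(+6.1)] / 29875 = +0.02750
Flow direction (−∇h) has components (+0.001088 E, -0.02750 N).
Azimuth = atan2(E, N) = atan2(+0.001088, -0.02750) = 177.7° ≈ 178°.

178°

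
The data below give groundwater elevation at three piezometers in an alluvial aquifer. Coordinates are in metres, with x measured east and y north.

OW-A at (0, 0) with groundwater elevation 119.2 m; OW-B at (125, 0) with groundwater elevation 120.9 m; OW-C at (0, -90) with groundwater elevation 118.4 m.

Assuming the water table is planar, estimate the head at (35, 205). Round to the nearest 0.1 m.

∂h/∂x = (120.9 − 119.2) / (125 − 0) = +0.01360
∂h/∂y = (118.4 − 119.2) / (-90 − 0) = +0.008889
h(35, 205) = 119.2 + (+0.01360)·(35) + (+0.008889)·(205) = 119.2 +0.476 +1.822 = 121.498 m.

121.5 m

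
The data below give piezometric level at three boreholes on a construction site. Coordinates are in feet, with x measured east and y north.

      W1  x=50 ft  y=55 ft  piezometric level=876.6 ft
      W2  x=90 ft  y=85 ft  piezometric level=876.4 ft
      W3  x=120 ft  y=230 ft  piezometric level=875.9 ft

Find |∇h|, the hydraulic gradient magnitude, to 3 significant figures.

0.00404

Differences from W1: to W2 (Δx, Δy, Δh) = (40, 30, -0.2); to W3 = (70, 175, -0.7).
Determinant of the coordinate differences = 40·175 − 70·30 = 4900.
∂h/∂x = [(-0.2)·175 − (-0.7)·30] / 4900 = -0.002857
∂h/∂y = [40·(-0.7) − 70·(-0.2)] / 4900 = -0.002857
|∇h| = √(-0.002857² + -0.002857²) = 0.00404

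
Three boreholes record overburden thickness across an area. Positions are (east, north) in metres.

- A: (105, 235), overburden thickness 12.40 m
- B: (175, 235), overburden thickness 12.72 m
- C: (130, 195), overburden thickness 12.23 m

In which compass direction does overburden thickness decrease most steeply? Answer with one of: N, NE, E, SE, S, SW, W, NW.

Taking A as reference: B−A = (70, 0, +0.32); C−A = (25, -40, -0.17).
Determinant of the coordinate differences = 70·(-40) − 25·0 = -2800.
∂d/∂x = [(+0.32)·(-40) − (-0.17)·0] / -2800 = +0.004571
∂d/∂y = [70·(-0.17) − 25·(+0.32)] / -2800 = +0.007107
Steepest decrease is along −∇f = (-0.004571 E, -0.007107 N) → southwest.

SW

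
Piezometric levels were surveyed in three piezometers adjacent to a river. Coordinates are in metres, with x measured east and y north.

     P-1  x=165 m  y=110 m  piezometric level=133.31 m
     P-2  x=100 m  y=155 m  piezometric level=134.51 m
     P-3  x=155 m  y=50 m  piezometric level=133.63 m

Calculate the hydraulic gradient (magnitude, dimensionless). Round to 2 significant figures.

With h = a·x + b·y + c and P-1 as origin, the differences give:
  (-65)·a + 45·b = +1.20
  (-10)·a + (-60)·b = +0.32
Eliminate b (×(-60) and ×45, subtract): 4350·a = -86.400 → a = ∂h/∂x = -0.01986
Back-substitute: b = ∂h/∂y = -0.002023.
|∇h| = √(-0.01986² + -0.002023²) = 0.01996

0.020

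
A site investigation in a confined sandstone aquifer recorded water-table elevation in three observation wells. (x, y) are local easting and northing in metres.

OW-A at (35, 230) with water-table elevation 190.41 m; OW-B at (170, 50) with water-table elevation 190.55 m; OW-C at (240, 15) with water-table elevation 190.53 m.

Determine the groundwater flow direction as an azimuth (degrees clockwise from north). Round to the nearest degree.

034°

Three-point gradient (reference OW-A): Δ to OW-B = (135, -180, +0.14), Δ to OW-C = (205, -215, +0.12).
∂h/∂x = -0.001079, ∂h/∂y = -0.001587 (det = 7875).
Flow direction (−∇h) has components (+0.001079 E, +0.001587 N).
Azimuth = atan2(E, N) = atan2(+0.001079, +0.001587) = 34.2° ≈ 034°.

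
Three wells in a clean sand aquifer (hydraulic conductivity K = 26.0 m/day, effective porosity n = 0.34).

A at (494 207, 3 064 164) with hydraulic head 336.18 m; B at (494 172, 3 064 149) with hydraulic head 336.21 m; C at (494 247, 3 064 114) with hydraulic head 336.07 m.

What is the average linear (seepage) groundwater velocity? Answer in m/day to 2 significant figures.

0.13 m/day

With h = a·x + b·y + c and A as origin, the differences give:
  (-35)·a + (-15)·b = +0.03
  40·a + (-50)·b = -0.11
Eliminate b (×(-50) and ×(-15), subtract): 2350·a = -3.150 → a = ∂h/∂x = -0.001340
Back-substitute: b = ∂h/∂y = +0.001128.
|∇h| = √(-0.001340² + 0.001128²) = 0.001752
Seepage velocity v = K·i/n = 26.0 × 0.001752 / 0.34 = 0.134 m/day.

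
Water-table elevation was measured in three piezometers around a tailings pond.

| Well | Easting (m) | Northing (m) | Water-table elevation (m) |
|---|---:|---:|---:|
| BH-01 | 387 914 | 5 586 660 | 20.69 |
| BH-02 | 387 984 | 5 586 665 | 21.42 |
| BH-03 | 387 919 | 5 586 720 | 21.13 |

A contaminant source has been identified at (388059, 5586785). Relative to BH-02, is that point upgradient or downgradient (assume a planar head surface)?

upgradient

Differences from BH-01: to BH-02 (Δx, Δy, Δh) = (70, 5, +0.73); to BH-03 = (5, 60, +0.44).
Solve a·Δx + b·Δy = Δh: det = 70·60 − 5·5 = 4175.
∂h/∂x = [(+0.73)·60 − (+0.44)·5] / 4175 = +0.009964
∂h/∂y = [70·(+0.44) − 5·(+0.73)] / 4175 = +0.006503
Head at (388059, 5586785) = 20.69 + (+0.009964)·(145) + (+0.006503)·(125) = 22.95 m.
That is higher than the 21.42 m at BH-02, so the point is upgradient.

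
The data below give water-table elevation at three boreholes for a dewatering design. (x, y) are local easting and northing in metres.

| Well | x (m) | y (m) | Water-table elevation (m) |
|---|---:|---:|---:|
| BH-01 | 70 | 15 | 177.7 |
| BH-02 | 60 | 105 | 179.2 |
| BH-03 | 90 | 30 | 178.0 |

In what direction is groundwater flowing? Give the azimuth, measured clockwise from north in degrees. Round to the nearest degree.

188°

Taking BH-01 as reference: BH-02−BH-01 = (-10, 90, +1.5); BH-03−BH-01 = (20, 15, +0.3).
Solve a·Δx + b·Δy = Δh: det = (-10)·15 − 20·90 = -1950.
∂h/∂x = [(+1.5)·15 − (+0.3)·90] / -1950 = +0.002308
∂h/∂y = [(-10)·(+0.3) − 20·(+1.5)] / -1950 = +0.01692
Flow direction (−∇h) has components (-0.002308 E, -0.01692 N).
Azimuth = atan2(E, N) = atan2(-0.002308, -0.01692) = 187.8° ≈ 188°.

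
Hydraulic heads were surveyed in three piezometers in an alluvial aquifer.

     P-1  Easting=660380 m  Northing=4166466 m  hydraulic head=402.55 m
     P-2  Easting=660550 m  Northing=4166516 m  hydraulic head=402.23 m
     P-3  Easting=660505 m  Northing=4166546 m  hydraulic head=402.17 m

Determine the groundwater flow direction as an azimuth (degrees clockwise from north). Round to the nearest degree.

015°

With h = a·x + b·y + c and P-1 as origin, the differences give:
  170·a + 50·b = -0.32
  125·a + 80·b = -0.38
Eliminate b (×80 and ×50, subtract): 7350·a = -6.600 → a = ∂h/∂x = -0.0008980
Back-substitute: b = ∂h/∂y = -0.003347.
Flow direction (−∇h) has components (+0.0008980 E, +0.003347 N).
Azimuth = atan2(E, N) = atan2(+0.0008980, +0.003347) = 15.0° ≈ 015°.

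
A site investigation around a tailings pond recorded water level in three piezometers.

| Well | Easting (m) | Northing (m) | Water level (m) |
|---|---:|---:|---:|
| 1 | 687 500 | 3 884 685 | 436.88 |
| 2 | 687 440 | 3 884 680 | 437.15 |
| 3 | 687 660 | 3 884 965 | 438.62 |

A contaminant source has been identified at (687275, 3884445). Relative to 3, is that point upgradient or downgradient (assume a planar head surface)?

Taking 1 as reference: 2−1 = (-60, -5, +0.27); 3−1 = (160, 280, +1.74).
Solve a·Δx + b·Δy = Δh: det = (-60)·280 − 160·(-5) = -16000.
∂h/∂x = [(+0.27)·280 − (+1.74)·(-5)] / -16000 = -0.005269
∂h/∂y = [(-60)·(+1.74) − 160·(+0.27)] / -16000 = +0.009225
Head at (687275, 3884445) = 436.88 + (-0.005269)·(-225) + (+0.009225)·(-240) = 435.85 m.
That is lower than the 438.62 m at 3, so the point is downgradient.

downgradient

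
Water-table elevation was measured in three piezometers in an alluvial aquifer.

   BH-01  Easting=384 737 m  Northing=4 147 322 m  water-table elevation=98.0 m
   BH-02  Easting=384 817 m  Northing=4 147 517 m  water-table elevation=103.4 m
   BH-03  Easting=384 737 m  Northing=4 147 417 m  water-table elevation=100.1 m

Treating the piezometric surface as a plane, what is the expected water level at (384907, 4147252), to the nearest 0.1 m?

98.8 m

With h = a·x + b·y + c and BH-01 as origin, the differences give:
  80·a + 195·b = +5.4
  0·a + 95·b = +2.1
Eliminate b (×95 and ×195, subtract): 7600·a = 103.50 → a = ∂h/∂x = +0.01362
Back-substitute: b = ∂h/∂y = +0.02211.
h(384907, 4147252) = 98.0 + (+0.01362)·(170) + (+0.02211)·(-70) = 98.0 +2.315 -1.547 = 98.768 m.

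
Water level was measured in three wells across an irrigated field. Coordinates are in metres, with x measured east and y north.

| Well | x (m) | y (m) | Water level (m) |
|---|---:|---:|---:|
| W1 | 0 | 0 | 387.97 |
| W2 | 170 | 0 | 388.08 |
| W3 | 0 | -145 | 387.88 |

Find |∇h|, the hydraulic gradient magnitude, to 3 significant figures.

∂h/∂x = (388.08 − 387.97) / (170 − 0) = +0.0006471
∂h/∂y = (387.88 − 387.97) / (-145 − 0) = +0.0006207
|∇h| = √(0.0006471² + 0.0006207²) = 0.0008967

0.000897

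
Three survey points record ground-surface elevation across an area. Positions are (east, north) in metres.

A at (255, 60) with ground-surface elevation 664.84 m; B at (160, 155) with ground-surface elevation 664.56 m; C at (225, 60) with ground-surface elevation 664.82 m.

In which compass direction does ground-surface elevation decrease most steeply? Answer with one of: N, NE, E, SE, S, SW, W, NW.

Three-point gradient (reference A): Δ to B = (-95, 95, -0.28), Δ to C = (-30, 0, -0.02).
∂z/∂x = +0.0006667, ∂z/∂y = -0.002281 (det = 2850).
Steepest decrease is along −∇f = (-0.0006667 E, +0.002281 N) → north.

N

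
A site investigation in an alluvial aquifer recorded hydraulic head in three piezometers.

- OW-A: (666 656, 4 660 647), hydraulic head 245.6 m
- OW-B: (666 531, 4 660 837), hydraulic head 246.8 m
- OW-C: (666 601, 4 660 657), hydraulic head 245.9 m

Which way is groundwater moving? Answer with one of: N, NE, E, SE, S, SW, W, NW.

Differences from OW-A: to OW-B (Δx, Δy, Δh) = (-125, 190, +1.2); to OW-C = (-55, 10, +0.3).
Determinant of the coordinate differences = (-125)·10 − (-55)·190 = 9200.
∂h/∂x = [(+1.2)·10 − (+0.3)·190] / 9200 = -0.004891
∂h/∂y = [(-125)·(+0.3) − (-55)·(+1.2)] / 9200 = +0.003098
Flow = −∇h = (+0.004891 east, -0.003098 north), which points southeast.

SE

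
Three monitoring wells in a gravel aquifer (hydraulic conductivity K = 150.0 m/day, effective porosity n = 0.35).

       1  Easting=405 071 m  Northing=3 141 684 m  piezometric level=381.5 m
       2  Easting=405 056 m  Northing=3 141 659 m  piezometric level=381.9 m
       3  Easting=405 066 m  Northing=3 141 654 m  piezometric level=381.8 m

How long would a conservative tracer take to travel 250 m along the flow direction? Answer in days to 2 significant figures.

With h = a·x + b·y + c and 1 as origin, the differences give:
  (-15)·a + (-25)·b = +0.4
  (-5)·a + (-30)·b = +0.3
Eliminate b (×(-30) and ×(-25), subtract): 325·a = -4.50 → a = ∂h/∂x = -0.01385
Back-substitute: b = ∂h/∂y = -0.007692.
|∇h| = √(-0.01385² + -0.007692²) = 0.01584
Seepage velocity v = K·i/n = 150.0 × 0.01584 / 0.35 = 6.789 m/day.
t = 250 / 6.789 = 36.82 days.

37 days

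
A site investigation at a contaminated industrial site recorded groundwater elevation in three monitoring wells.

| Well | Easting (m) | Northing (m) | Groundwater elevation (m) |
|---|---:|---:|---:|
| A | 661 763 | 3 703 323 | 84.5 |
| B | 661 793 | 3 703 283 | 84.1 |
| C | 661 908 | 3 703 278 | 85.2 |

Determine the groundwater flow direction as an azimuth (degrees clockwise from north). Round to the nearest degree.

Differences from A: to B (Δx, Δy, Δh) = (30, -40, -0.4); to C = (145, -45, +0.7).
Determinant of the coordinate differences = 30·(-45) − 145·(-40) = 4450.
∂h/∂x = [(-0.4)·(-45) − (+0.7)·(-40)] / 4450 = +0.01034
∂h/∂y = [30·(+0.7) − 145·(-0.4)] / 4450 = +0.01775
Flow direction (−∇h) has components (-0.01034 E, -0.01775 N).
Azimuth = atan2(E, N) = atan2(-0.01034, -0.01775) = 210.2° ≈ 210°.

210°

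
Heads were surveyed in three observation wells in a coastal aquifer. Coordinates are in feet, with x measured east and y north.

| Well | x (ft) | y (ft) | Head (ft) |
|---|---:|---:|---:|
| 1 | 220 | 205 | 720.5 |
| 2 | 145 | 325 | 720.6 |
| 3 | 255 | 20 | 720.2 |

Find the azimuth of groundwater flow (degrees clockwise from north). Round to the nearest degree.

With h = a·x + b·y + c and 1 as origin, the differences give:
  (-75)·a + 120·b = +0.1
  35·a + (-185)·b = -0.3
Eliminate b (×(-185) and ×120, subtract): 9675·a = 17.50 → a = ∂h/∂x = +0.001809
Back-substitute: b = ∂h/∂y = +0.001964.
Flow direction (−∇h) has components (-0.001809 E, -0.001964 N).
Azimuth = atan2(E, N) = atan2(-0.001809, -0.001964) = 222.6° ≈ 223°.

223°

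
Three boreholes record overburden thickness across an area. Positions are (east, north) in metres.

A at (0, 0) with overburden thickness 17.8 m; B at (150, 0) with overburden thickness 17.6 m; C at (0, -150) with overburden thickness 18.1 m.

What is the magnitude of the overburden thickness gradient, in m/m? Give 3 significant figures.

0.00240 m/m

∂d/∂x = (17.6 − 17.8) / (150 − 0) = -0.001333
∂d/∂y = (18.1 − 17.8) / (-150 − 0) = -0.002000
|∇f| = √(-0.001333² + -0.002000²) = 0.002404 m/m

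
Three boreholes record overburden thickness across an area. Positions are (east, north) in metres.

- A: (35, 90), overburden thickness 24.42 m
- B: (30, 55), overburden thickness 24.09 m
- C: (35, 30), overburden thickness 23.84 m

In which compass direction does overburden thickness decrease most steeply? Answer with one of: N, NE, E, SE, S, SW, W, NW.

Taking A as reference: B−A = (-5, -35, -0.33); C−A = (0, -60, -0.58).
Determinant of the coordinate differences = (-5)·(-60) − 0·(-35) = 300.
∂d/∂x = [(-0.33)·(-60) − (-0.58)·(-35)] / 300 = -0.001667
∂d/∂y = [(-5)·(-0.58) − 0·(-0.33)] / 300 = +0.009667
Steepest decrease is along −∇f = (+0.001667 E, -0.009667 N) → south.

S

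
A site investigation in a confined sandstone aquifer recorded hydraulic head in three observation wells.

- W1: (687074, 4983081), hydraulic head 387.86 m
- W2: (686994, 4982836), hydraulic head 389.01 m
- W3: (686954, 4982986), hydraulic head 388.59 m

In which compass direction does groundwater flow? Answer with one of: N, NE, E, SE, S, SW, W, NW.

With h = a·x + b·y + c and W1 as origin, the differences give:
  (-80)·a + (-245)·b = +1.15
  (-120)·a + (-95)·b = +0.73
Eliminate b (×(-95) and ×(-245), subtract): -21800·a = 69.600 → a = ∂h/∂x = -0.003193
Back-substitute: b = ∂h/∂y = -0.003651.
Flow = −∇h = (+0.003193 east, +0.003651 north), which points northeast.

NE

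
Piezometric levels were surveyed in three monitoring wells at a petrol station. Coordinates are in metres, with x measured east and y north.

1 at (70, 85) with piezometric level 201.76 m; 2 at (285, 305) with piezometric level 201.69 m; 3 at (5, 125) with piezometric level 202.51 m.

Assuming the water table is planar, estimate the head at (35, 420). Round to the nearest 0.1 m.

Three-point gradient (reference 1): Δ to 2 = (215, 220, -0.07), Δ to 3 = (-65, 40, +0.75).
∂h/∂x = -0.007328, ∂h/∂y = +0.006843 (det = 22900).
h(35, 420) = 201.76 + (-0.007328)·(-35) + (+0.006843)·(335) = 201.76 +0.256 +2.292 = 204.309 m.

204.3 m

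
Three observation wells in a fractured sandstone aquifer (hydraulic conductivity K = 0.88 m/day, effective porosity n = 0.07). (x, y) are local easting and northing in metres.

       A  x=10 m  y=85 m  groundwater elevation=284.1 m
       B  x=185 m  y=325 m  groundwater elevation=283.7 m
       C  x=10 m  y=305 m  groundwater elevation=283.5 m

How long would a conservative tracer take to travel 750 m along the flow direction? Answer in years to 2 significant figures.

Taking A as reference: B−A = (175, 240, -0.4); C−A = (0, 220, -0.6).
Solve a·Δx + b·Δy = Δh: det = 175·220 − 0·240 = 38500.
∂h/∂x = [(-0.4)·220 − (-0.6)·240] / 38500 = +0.001455
∂h/∂y = [175·(-0.6) − 0·(-0.4)] / 38500 = -0.002727
|∇h| = √(0.001455² + -0.002727²) = 0.003091
Seepage velocity v = K·i/n = 0.88 × 0.003091 / 0.07 = 0.03886 m/day.
t = 750 / 0.03886 = 1.93e+04 days = 52.8 years.

53 years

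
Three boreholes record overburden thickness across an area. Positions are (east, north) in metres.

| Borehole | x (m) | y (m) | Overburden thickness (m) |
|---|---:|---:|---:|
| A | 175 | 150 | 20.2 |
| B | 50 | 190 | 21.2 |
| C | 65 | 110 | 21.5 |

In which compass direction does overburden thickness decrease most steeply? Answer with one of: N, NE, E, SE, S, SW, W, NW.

NE

Taking A as reference: B−A = (-125, 40, +1.0); C−A = (-110, -40, +1.3).
Solve a·Δx + b·Δy = Δd: det = (-125)·(-40) − (-110)·40 = 9400.
∂d/∂x = [(+1.0)·(-40) − (+1.3)·40] / 9400 = -0.009787
∂d/∂y = [(-125)·(+1.3) − (-110)·(+1.0)] / 9400 = -0.005585
Steepest decrease is along −∇f = (+0.009787 E, +0.005585 N) → northeast.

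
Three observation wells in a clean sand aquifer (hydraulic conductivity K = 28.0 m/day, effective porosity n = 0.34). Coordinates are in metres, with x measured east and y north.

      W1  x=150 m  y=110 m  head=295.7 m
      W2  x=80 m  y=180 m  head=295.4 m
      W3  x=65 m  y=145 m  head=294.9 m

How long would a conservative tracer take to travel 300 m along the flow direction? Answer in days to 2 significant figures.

230 days

With h = a·x + b·y + c and W1 as origin, the differences give:
  (-70)·a + 70·b = -0.3
  (-85)·a + 35·b = -0.8
Eliminate b (×35 and ×70, subtract): 3500·a = 45.50 → a = ∂h/∂x = +0.01300
Back-substitute: b = ∂h/∂y = +0.008714.
|∇h| = √(0.01300² + 0.008714²) = 0.01565
Seepage velocity v = K·i/n = 28.0 × 0.01565 / 0.34 = 1.289 m/day.
t = 300 / 1.289 = 232.7 days.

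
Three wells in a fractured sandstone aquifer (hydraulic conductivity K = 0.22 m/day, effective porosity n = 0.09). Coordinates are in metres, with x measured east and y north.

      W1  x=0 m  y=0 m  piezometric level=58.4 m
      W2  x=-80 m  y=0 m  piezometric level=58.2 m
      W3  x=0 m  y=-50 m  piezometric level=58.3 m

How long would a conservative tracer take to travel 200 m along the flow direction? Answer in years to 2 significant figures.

∂h/∂x = (58.2 − 58.4) / (-80 − 0) = +0.002500
∂h/∂y = (58.3 − 58.4) / (-50 − 0) = +0.002000
|∇h| = √(0.002500² + 0.002000²) = 0.003202
Seepage velocity v = K·i/n = 0.22 × 0.003202 / 0.09 = 0.007827 m/day.
t = 200 / 0.007827 = 2.555e+04 days = 70 years.

70 years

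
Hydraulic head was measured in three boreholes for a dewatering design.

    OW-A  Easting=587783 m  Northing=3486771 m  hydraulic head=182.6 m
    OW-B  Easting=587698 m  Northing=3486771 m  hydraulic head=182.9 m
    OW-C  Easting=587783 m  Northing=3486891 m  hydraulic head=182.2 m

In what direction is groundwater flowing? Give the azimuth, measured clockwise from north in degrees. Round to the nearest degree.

047°

∂h/∂x = (182.9 − 182.6) / (587698 − 587783) = -0.003529
∂h/∂y = (182.2 − 182.6) / (3486891 − 3486771) = -0.003333
Flow direction (−∇h) has components (+0.003529 E, +0.003333 N).
Azimuth = atan2(E, N) = atan2(+0.003529, +0.003333) = 46.6° ≈ 047°.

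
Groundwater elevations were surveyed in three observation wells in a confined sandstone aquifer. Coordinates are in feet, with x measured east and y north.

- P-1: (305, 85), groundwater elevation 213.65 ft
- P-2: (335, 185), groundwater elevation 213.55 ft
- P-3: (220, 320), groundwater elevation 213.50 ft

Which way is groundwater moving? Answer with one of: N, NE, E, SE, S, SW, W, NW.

Three-point gradient (reference P-1): Δ to P-2 = (30, 100, -0.10), Δ to P-3 = (-85, 235, -0.15).
∂h/∂x = -0.0005466, ∂h/∂y = -0.0008360 (det = 15550).
Flow = −∇h = (+0.0005466 east, +0.0008360 north), which points northeast.

NE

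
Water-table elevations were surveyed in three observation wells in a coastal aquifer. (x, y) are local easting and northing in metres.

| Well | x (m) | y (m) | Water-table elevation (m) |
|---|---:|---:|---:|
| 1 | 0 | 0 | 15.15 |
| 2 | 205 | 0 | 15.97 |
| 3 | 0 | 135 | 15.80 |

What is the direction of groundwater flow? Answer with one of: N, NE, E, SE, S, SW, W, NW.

∂h/∂x = (15.97 − 15.15) / (205 − 0) = +0.004000
∂h/∂y = (15.80 − 15.15) / (135 − 0) = +0.004815
Flow = −∇h = (-0.004000 east, -0.004815 north), which points southwest.

SW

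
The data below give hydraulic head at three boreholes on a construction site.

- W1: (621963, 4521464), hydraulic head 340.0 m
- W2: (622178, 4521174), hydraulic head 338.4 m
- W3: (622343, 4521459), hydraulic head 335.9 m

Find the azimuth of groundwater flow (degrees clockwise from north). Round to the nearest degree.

077°

Differences from W1: to W2 (Δx, Δy, Δh) = (215, -290, -1.6); to W3 = (380, -5, -4.1).
Determinant of the coordinate differences = 215·(-5) − 380·(-290) = 109125.
∂h/∂x = [(-1.6)·(-5) − (-4.1)·(-290)] / 109125 = -0.01082
∂h/∂y = [215·(-4.1) − 380·(-1.6)] / 109125 = -0.002506
Flow direction (−∇h) has components (+0.01082 E, +0.002506 N).
Azimuth = atan2(E, N) = atan2(+0.01082, +0.002506) = 77.0° ≈ 077°.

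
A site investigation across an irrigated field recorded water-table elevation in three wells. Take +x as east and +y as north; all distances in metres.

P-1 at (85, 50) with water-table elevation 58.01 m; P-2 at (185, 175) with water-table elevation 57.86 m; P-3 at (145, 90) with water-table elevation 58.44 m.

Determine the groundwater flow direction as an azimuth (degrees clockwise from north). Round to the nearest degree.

With h = a·x + b·y + c and P-1 as origin, the differences give:
  100·a + 125·b = -0.15
  60·a + 40·b = +0.43
Eliminate b (×40 and ×125, subtract): -3500·a = -59.750 → a = ∂h/∂x = +0.01707
Back-substitute: b = ∂h/∂y = -0.01486.
Flow direction (−∇h) has components (-0.01707 E, +0.01486 N).
Azimuth = atan2(E, N) = atan2(-0.01707, +0.01486) = 311.0° ≈ 311°.

311°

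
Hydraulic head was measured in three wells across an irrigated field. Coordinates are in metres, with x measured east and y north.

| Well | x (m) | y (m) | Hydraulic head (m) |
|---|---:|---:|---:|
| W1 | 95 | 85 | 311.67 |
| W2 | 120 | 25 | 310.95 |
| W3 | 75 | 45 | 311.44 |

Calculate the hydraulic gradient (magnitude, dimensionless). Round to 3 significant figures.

Taking W1 as reference: W2−W1 = (25, -60, -0.72); W3−W1 = (-20, -40, -0.23).
Determinant of the coordinate differences = 25·(-40) − (-20)·(-60) = -2200.
∂h/∂x = [(-0.72)·(-40) − (-0.23)·(-60)] / -2200 = -0.006818
∂h/∂y = [25·(-0.23) − (-20)·(-0.72)] / -2200 = +0.009159
|∇h| = √(-0.006818² + 0.009159²) = 0.01142

0.0114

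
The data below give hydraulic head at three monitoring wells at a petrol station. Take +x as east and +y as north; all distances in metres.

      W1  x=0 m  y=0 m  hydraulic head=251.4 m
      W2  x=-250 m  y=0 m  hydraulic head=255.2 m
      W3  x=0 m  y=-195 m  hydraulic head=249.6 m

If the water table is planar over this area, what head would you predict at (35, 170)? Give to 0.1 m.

252.4 m

∂h/∂x = (255.2 − 251.4) / (-250 − 0) = -0.01520
∂h/∂y = (249.6 − 251.4) / (-195 − 0) = +0.009231
h(35, 170) = 251.4 + (-0.01520)·(35) + (+0.009231)·(170) = 251.4 -0.532 +1.569 = 252.437 m.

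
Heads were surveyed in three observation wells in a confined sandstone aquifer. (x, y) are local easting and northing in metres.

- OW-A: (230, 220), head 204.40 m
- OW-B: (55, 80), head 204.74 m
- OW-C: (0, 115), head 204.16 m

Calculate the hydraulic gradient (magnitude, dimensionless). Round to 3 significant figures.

0.0100

Taking OW-A as reference: OW-B−OW-A = (-175, -140, +0.34); OW-C−OW-A = (-230, -105, -0.24).
Solve a·Δx + b·Δy = Δh: det = (-175)·(-105) − (-230)·(-140) = -13825.
∂h/∂x = [(+0.34)·(-105) − (-0.24)·(-140)] / -13825 = +0.005013
∂h/∂y = [(-175)·(-0.24) − (-230)·(+0.34)] / -13825 = -0.008694
|∇h| = √(0.005013² + -0.008694²) = 0.01004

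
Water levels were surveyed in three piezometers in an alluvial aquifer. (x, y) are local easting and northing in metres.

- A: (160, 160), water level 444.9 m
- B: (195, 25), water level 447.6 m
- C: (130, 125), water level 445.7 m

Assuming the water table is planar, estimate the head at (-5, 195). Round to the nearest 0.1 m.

444.6 m

Differences from A: to B (Δx, Δy, Δh) = (35, -135, +2.7); to C = (-30, -35, +0.8).
Determinant of the coordinate differences = 35·(-35) − (-30)·(-135) = -5275.
∂h/∂x = [(+2.7)·(-35) − (+0.8)·(-135)] / -5275 = -0.002559
∂h/∂y = [35·(+0.8) − (-30)·(+2.7)] / -5275 = -0.02066
h(-5, 195) = 444.9 + (-0.002559)·(-165) + (-0.02066)·(35) = 444.9 +0.422 -0.723 = 444.599 m.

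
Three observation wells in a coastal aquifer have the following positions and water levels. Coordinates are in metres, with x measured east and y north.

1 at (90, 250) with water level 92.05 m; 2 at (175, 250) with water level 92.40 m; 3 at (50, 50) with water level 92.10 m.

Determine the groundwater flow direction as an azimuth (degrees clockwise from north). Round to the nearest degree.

285°

With h = a·x + b·y + c and 1 as origin, the differences give:
  85·a + 0·b = +0.35
  (-40)·a + (-200)·b = +0.05
Eliminate b (×(-200) and ×0, subtract): -17000·a = -70.000 → a = ∂h/∂x = +0.004118
Back-substitute: b = ∂h/∂y = -0.001074.
Flow direction (−∇h) has components (-0.004118 E, +0.001074 N).
Azimuth = atan2(E, N) = atan2(-0.004118, +0.001074) = 284.6° ≈ 285°.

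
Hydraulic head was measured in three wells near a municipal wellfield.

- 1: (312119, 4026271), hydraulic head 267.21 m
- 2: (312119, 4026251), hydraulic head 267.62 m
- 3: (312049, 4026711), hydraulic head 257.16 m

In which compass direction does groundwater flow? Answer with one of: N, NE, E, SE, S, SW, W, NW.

With h = a·x + b·y + c and 1 as origin, the differences give:
  0·a + (-20)·b = +0.41
  (-70)·a + 440·b = -10.05
Eliminate b (×440 and ×(-20), subtract): -1400·a = -20.600 → a = ∂h/∂x = +0.01471
Back-substitute: b = ∂h/∂y = -0.02050.
Flow = −∇h = (-0.01471 east, +0.02050 north), which points northwest.

NW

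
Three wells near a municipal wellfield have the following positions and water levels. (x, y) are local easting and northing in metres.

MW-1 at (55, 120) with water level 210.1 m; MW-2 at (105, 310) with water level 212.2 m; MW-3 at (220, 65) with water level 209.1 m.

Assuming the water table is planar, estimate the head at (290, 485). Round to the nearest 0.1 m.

213.8 m

With h = a·x + b·y + c and MW-1 as origin, the differences give:
  50·a + 190·b = +2.1
  165·a + (-55)·b = -1.0
Eliminate b (×(-55) and ×190, subtract): -34100·a = 74.50 → a = ∂h/∂x = -0.002185
Back-substitute: b = ∂h/∂y = +0.01163.
h(290, 485) = 210.1 + (-0.002185)·(235) + (+0.01163)·(365) = 210.1 -0.513 +4.244 = 213.831 m.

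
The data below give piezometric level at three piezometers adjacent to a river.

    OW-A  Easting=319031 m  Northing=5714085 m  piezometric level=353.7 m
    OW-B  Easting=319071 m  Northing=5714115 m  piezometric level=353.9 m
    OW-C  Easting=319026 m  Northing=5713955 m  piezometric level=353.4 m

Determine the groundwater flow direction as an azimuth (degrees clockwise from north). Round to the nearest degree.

Three-point gradient (reference OW-A): Δ to OW-B = (40, 30, +0.2), Δ to OW-C = (-5, -130, -0.3).
∂h/∂x = +0.003366, ∂h/∂y = +0.002178 (det = -5050).
Flow direction (−∇h) has components (-0.003366 E, -0.002178 N).
Azimuth = atan2(E, N) = atan2(-0.003366, -0.002178) = 237.1° ≈ 237°.

237°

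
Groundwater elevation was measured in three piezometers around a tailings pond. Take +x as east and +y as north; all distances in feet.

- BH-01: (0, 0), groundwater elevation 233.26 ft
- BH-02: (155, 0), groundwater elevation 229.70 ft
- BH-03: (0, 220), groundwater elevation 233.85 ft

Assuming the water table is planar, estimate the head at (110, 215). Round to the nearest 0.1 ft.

∂h/∂x = (229.70 − 233.26) / (155 − 0) = -0.02297
∂h/∂y = (233.85 − 233.26) / (220 − 0) = +0.002682
h(110, 215) = 233.26 + (-0.02297)·(110) + (+0.002682)·(215) = 233.26 -2.526 +0.577 = 231.310 ft.

231.3 ft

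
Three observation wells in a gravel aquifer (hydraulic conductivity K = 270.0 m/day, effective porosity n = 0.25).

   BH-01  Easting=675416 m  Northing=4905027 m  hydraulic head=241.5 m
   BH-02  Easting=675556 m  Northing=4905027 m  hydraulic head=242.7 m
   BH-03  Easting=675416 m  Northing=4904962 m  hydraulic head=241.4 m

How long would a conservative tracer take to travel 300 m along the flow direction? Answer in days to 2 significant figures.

32 days

∂h/∂x = (242.7 − 241.5) / (675556 − 675416) = +0.008571
∂h/∂y = (241.4 − 241.5) / (4904962 − 4905027) = +0.001538
|∇h| = √(0.008571² + 0.001538²) = 0.008708
Seepage velocity v = K·i/n = 270.0 × 0.008708 / 0.25 = 9.405 m/day.
t = 300 / 9.405 = 31.9 days.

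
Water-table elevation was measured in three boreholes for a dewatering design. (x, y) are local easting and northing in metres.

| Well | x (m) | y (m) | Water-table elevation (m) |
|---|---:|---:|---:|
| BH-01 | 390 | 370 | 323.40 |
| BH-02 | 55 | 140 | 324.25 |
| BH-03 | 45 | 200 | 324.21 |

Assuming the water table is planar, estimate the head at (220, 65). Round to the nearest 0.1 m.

Taking BH-01 as reference: BH-02−BH-01 = (-335, -230, +0.85); BH-03−BH-01 = (-345, -170, +0.81).
Determinant of the coordinate differences = (-335)·(-170) − (-345)·(-230) = -22400.
∂h/∂x = [(+0.85)·(-170) − (+0.81)·(-230)] / -22400 = -0.001866
∂h/∂y = [(-335)·(+0.81) − (-345)·(+0.85)] / -22400 = -0.0009777
h(220, 65) = 323.40 + (-0.001866)·(-170) + (-0.0009777)·(-305) = 323.40 +0.317 +0.298 = 324.015 m.

324.0 m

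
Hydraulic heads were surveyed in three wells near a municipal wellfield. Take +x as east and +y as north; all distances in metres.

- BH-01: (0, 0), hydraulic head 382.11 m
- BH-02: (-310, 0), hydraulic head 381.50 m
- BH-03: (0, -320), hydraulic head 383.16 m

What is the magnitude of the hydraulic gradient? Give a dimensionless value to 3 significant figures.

0.00383

∂h/∂x = (381.50 − 382.11) / (-310 − 0) = +0.001968
∂h/∂y = (383.16 − 382.11) / (-320 − 0) = -0.003281
|∇h| = √(0.001968² + -0.003281²) = 0.003826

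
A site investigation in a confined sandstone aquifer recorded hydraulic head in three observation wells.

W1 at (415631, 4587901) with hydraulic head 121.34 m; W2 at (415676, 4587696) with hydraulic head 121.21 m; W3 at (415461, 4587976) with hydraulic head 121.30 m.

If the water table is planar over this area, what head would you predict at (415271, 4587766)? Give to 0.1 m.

With h = a·x + b·y + c and W1 as origin, the differences give:
  45·a + (-205)·b = -0.13
  (-170)·a + 75·b = -0.04
Eliminate b (×75 and ×(-205), subtract): -31475·a = -17.950 → a = ∂h/∂x = +0.0005703
Back-substitute: b = ∂h/∂y = +0.0007593.
h(415271, 4587766) = 121.34 + (+0.0005703)·(-360) + (+0.0007593)·(-135) = 121.34 -0.205 -0.103 = 121.032 m.

121.0 m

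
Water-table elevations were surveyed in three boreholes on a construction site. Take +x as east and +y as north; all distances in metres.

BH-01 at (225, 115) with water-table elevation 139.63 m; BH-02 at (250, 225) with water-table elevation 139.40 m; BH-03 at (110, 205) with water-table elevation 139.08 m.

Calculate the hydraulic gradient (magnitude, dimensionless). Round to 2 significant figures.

With h = a·x + b·y + c and BH-01 as origin, the differences give:
  25·a + 110·b = -0.23
  (-115)·a + 90·b = -0.55
Eliminate b (×90 and ×110, subtract): 14900·a = 39.800 → a = ∂h/∂x = +0.002671
Back-substitute: b = ∂h/∂y = -0.002698.
|∇h| = √(0.002671² + -0.002698²) = 0.003797

0.0038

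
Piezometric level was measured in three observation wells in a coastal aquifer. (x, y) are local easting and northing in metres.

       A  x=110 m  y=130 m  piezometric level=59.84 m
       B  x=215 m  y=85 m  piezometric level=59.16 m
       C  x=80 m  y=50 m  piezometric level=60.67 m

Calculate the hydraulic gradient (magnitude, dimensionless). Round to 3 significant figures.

0.0116

Taking A as reference: B−A = (105, -45, -0.68); C−A = (-30, -80, +0.83).
Solve a·Δx + b·Δy = Δh: det = 105·(-80) − (-30)·(-45) = -9750.
∂h/∂x = [(-0.68)·(-80) − (+0.83)·(-45)] / -9750 = -0.009410
∂h/∂y = [105·(+0.83) − (-30)·(-0.68)] / -9750 = -0.006846
|∇h| = √(-0.009410² + -0.006846²) = 0.01164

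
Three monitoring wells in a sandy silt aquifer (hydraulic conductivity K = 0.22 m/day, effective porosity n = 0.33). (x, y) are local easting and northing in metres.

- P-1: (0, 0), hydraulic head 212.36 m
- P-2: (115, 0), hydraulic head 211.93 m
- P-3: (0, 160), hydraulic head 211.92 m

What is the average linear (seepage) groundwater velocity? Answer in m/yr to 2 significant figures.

∂h/∂x = (211.93 − 212.36) / (115 − 0) = -0.003739
∂h/∂y = (211.92 − 212.36) / (160 − 0) = -0.002750
|∇h| = √(-0.003739² + -0.002750²) = 0.004641
Seepage velocity v = K·i/n = 0.22 × 0.004641 / 0.33 = 0.003094 m/day = 1.13 m/yr.

1.1 m/yr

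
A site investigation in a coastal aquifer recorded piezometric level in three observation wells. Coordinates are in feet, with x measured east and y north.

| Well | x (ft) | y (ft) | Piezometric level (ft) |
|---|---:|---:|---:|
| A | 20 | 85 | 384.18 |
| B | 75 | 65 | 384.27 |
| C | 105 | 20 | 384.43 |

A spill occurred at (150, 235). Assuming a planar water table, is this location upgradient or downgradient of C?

Taking A as reference: B−A = (55, -20, +0.09); C−A = (85, -65, +0.25).
Determinant of the coordinate differences = 55·(-65) − 85·(-20) = -1875.
∂h/∂x = [(+0.09)·(-65) − (+0.25)·(-20)] / -1875 = +0.0004533
∂h/∂y = [55·(+0.25) − 85·(+0.09)] / -1875 = -0.003253
Head at (150, 235) = 384.18 + (+0.0004533)·(130) + (-0.003253)·(150) = 383.75 ft.
That is lower than the 384.43 ft at C, so the point is downgradient.

downgradient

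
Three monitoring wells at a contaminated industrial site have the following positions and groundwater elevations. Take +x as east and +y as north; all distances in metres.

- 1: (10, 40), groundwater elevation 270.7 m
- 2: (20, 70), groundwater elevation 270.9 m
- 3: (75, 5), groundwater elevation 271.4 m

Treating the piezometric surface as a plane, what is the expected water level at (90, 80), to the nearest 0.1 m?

271.8 m

Taking 1 as reference: 2−1 = (10, 30, +0.2); 3−1 = (65, -35, +0.7).
Solve a·Δx + b·Δy = Δh: det = 10·(-35) − 65·30 = -2300.
∂h/∂x = [(+0.2)·(-35) − (+0.7)·30] / -2300 = +0.01217
∂h/∂y = [10·(+0.7) − 65·(+0.2)] / -2300 = +0.002609
h(90, 80) = 270.7 + (+0.01217)·(80) + (+0.002609)·(40) = 270.7 +0.974 +0.104 = 271.778 m.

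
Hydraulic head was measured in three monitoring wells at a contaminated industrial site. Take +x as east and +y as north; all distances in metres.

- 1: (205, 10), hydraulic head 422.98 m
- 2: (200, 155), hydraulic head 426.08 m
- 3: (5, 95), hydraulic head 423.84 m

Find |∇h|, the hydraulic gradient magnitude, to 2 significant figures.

0.022

Taking 1 as reference: 2−1 = (-5, 145, +3.10); 3−1 = (-200, 85, +0.86).
Solve a·Δx + b·Δy = Δh: det = (-5)·85 − (-200)·145 = 28575.
∂h/∂x = [(+3.10)·85 − (+0.86)·145] / 28575 = +0.004857
∂h/∂y = [(-5)·(+0.86) − (-200)·(+3.10)] / 28575 = +0.02155
|∇h| = √(0.004857² + 0.02155²) = 0.02209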